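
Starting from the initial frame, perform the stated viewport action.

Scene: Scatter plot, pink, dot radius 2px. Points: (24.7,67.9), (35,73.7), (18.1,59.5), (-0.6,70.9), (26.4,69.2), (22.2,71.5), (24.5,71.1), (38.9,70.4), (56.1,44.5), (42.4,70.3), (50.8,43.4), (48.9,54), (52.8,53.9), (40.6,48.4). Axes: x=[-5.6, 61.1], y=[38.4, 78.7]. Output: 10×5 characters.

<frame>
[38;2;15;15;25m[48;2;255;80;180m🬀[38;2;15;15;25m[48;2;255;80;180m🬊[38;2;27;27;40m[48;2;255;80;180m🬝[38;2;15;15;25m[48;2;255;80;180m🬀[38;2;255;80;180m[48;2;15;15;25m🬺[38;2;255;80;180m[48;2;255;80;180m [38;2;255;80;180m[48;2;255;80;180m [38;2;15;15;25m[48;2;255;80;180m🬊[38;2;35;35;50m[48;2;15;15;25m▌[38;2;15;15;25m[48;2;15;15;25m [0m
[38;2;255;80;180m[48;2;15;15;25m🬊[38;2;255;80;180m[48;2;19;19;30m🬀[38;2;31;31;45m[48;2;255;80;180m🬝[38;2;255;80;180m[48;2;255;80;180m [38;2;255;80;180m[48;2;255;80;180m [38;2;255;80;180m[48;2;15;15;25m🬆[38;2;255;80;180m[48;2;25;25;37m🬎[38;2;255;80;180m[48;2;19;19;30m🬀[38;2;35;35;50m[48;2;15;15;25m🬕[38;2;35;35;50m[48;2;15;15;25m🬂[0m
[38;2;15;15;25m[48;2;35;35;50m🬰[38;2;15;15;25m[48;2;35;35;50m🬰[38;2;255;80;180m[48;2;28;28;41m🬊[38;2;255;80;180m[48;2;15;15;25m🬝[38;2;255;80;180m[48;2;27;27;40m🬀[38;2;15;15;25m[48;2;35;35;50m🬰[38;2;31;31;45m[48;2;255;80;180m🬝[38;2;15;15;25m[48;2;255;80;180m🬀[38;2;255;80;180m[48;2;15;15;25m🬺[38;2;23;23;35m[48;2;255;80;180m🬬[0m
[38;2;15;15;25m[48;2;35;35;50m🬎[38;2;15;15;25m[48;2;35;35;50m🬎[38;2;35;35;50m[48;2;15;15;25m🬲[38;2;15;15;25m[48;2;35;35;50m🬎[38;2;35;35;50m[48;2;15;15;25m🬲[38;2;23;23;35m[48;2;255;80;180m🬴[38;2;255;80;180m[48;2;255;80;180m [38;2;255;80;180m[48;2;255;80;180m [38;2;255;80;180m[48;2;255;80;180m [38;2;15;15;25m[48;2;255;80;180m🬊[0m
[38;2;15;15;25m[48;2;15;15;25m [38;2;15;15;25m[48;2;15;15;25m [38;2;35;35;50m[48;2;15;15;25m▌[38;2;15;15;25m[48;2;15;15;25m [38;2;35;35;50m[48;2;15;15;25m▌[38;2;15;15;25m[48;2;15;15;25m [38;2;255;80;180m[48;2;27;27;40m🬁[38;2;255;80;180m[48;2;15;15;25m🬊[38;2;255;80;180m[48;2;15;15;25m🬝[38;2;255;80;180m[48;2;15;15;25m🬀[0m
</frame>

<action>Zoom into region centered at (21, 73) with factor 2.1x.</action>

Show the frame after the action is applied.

<frame>
[38;2;15;15;25m[48;2;15;15;25m [38;2;15;15;25m[48;2;15;15;25m [38;2;35;35;50m[48;2;15;15;25m▌[38;2;15;15;25m[48;2;15;15;25m [38;2;35;35;50m[48;2;15;15;25m▌[38;2;15;15;25m[48;2;15;15;25m [38;2;35;35;50m[48;2;15;15;25m▌[38;2;15;15;25m[48;2;15;15;25m [38;2;35;35;50m[48;2;15;15;25m▌[38;2;15;15;25m[48;2;15;15;25m [0m
[38;2;35;35;50m[48;2;15;15;25m🬂[38;2;35;35;50m[48;2;15;15;25m🬂[38;2;35;35;50m[48;2;15;15;25m🬕[38;2;35;35;50m[48;2;15;15;25m🬂[38;2;35;35;50m[48;2;15;15;25m🬕[38;2;35;35;50m[48;2;15;15;25m🬂[38;2;35;35;50m[48;2;15;15;25m🬕[38;2;35;35;50m[48;2;15;15;25m🬂[38;2;35;35;50m[48;2;255;80;180m🬆[38;2;23;23;35m[48;2;255;80;180m🬬[0m
[38;2;15;15;25m[48;2;35;35;50m🬰[38;2;15;15;25m[48;2;35;35;50m🬰[38;2;35;35;50m[48;2;15;15;25m🬛[38;2;15;15;25m[48;2;35;35;50m🬰[38;2;28;28;41m[48;2;255;80;180m🬆[38;2;255;80;180m[48;2;255;80;180m [38;2;28;28;41m[48;2;255;80;180m🬊[38;2;23;23;35m[48;2;255;80;180m🬺[38;2;255;80;180m[48;2;35;35;50m🬬[38;2;255;80;180m[48;2;21;21;33m🬆[0m
[38;2;15;15;25m[48;2;35;35;50m🬎[38;2;15;15;25m[48;2;35;35;50m🬎[38;2;35;35;50m[48;2;15;15;25m🬲[38;2;15;15;25m[48;2;35;35;50m🬎[38;2;35;35;50m[48;2;255;80;180m🬲[38;2;255;80;180m[48;2;255;80;180m [38;2;255;80;180m[48;2;35;35;50m🬝[38;2;255;80;180m[48;2;23;23;35m🬀[38;2;35;35;50m[48;2;15;15;25m🬲[38;2;15;15;25m[48;2;35;35;50m🬎[0m
[38;2;15;15;25m[48;2;15;15;25m [38;2;15;15;25m[48;2;15;15;25m [38;2;35;35;50m[48;2;15;15;25m▌[38;2;15;15;25m[48;2;15;15;25m [38;2;35;35;50m[48;2;15;15;25m▌[38;2;15;15;25m[48;2;255;80;180m🬺[38;2;35;35;50m[48;2;15;15;25m▌[38;2;15;15;25m[48;2;15;15;25m [38;2;35;35;50m[48;2;15;15;25m▌[38;2;15;15;25m[48;2;15;15;25m [0m
</frame>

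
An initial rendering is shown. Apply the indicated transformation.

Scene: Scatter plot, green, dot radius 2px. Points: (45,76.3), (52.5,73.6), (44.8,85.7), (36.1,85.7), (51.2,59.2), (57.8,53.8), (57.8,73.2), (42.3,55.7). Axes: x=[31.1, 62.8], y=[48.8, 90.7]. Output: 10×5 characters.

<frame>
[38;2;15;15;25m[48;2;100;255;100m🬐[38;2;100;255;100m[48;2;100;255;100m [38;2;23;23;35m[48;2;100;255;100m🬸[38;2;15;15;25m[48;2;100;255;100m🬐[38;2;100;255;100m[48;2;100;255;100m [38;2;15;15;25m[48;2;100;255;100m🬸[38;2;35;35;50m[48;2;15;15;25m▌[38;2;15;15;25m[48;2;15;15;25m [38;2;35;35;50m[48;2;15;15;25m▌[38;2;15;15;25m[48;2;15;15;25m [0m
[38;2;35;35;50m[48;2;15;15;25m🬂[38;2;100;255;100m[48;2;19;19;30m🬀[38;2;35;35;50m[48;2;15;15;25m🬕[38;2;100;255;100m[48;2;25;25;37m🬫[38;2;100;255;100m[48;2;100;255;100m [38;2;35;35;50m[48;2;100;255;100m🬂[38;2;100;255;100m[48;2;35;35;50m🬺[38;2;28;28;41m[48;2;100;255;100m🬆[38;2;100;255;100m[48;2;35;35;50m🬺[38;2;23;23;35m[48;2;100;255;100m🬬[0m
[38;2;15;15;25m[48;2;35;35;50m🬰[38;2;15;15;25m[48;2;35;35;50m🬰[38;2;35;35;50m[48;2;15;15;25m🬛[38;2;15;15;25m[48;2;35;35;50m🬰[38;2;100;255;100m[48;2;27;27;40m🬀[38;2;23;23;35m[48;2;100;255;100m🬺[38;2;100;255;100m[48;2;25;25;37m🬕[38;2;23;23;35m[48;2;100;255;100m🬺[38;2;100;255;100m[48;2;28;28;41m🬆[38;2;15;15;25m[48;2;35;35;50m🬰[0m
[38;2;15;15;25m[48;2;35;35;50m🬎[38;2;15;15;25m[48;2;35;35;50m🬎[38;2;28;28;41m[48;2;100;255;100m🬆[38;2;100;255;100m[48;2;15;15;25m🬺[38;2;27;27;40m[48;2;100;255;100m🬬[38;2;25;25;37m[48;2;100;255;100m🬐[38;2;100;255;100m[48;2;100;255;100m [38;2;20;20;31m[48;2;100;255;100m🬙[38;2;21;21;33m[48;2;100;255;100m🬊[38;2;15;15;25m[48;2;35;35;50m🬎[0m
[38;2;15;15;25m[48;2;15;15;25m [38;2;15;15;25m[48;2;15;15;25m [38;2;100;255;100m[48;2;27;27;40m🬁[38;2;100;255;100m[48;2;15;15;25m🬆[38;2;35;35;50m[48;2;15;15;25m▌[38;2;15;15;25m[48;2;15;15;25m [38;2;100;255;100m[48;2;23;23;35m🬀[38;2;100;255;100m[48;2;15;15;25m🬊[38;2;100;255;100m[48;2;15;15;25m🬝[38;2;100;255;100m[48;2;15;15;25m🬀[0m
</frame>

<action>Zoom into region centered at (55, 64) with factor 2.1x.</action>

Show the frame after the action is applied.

<frame>
[38;2;15;15;25m[48;2;15;15;25m [38;2;15;15;25m[48;2;15;15;25m [38;2;100;255;100m[48;2;28;28;41m🬊[38;2;100;255;100m[48;2;15;15;25m🬝[38;2;100;255;100m[48;2;23;23;35m🬀[38;2;15;15;25m[48;2;100;255;100m🬺[38;2;100;255;100m[48;2;35;35;50m🬬[38;2;100;255;100m[48;2;15;15;25m🬆[38;2;35;35;50m[48;2;15;15;25m▌[38;2;15;15;25m[48;2;15;15;25m [0m
[38;2;35;35;50m[48;2;15;15;25m🬂[38;2;35;35;50m[48;2;15;15;25m🬂[38;2;35;35;50m[48;2;15;15;25m🬕[38;2;35;35;50m[48;2;15;15;25m🬂[38;2;35;35;50m[48;2;15;15;25m🬕[38;2;35;35;50m[48;2;15;15;25m🬂[38;2;35;35;50m[48;2;15;15;25m🬕[38;2;35;35;50m[48;2;15;15;25m🬂[38;2;35;35;50m[48;2;15;15;25m🬕[38;2;35;35;50m[48;2;15;15;25m🬂[0m
[38;2;15;15;25m[48;2;35;35;50m🬰[38;2;15;15;25m[48;2;35;35;50m🬰[38;2;27;27;40m[48;2;100;255;100m🬬[38;2;15;15;25m[48;2;35;35;50m🬰[38;2;35;35;50m[48;2;15;15;25m🬛[38;2;15;15;25m[48;2;35;35;50m🬰[38;2;35;35;50m[48;2;15;15;25m🬛[38;2;15;15;25m[48;2;35;35;50m🬰[38;2;35;35;50m[48;2;15;15;25m🬛[38;2;15;15;25m[48;2;35;35;50m🬰[0m
[38;2;15;15;25m[48;2;35;35;50m🬎[38;2;25;25;37m[48;2;100;255;100m🬐[38;2;100;255;100m[48;2;100;255;100m [38;2;23;23;35m[48;2;100;255;100m🬸[38;2;35;35;50m[48;2;15;15;25m🬲[38;2;15;15;25m[48;2;35;35;50m🬎[38;2;35;35;50m[48;2;15;15;25m🬲[38;2;15;15;25m[48;2;35;35;50m🬎[38;2;35;35;50m[48;2;15;15;25m🬲[38;2;15;15;25m[48;2;35;35;50m🬎[0m
[38;2;15;15;25m[48;2;15;15;25m [38;2;15;15;25m[48;2;15;15;25m [38;2;100;255;100m[48;2;23;23;35m🬀[38;2;15;15;25m[48;2;15;15;25m [38;2;35;35;50m[48;2;15;15;25m▌[38;2;15;15;25m[48;2;100;255;100m🬝[38;2;35;35;50m[48;2;100;255;100m🬀[38;2;15;15;25m[48;2;100;255;100m🬊[38;2;35;35;50m[48;2;15;15;25m▌[38;2;15;15;25m[48;2;15;15;25m [0m
</frame>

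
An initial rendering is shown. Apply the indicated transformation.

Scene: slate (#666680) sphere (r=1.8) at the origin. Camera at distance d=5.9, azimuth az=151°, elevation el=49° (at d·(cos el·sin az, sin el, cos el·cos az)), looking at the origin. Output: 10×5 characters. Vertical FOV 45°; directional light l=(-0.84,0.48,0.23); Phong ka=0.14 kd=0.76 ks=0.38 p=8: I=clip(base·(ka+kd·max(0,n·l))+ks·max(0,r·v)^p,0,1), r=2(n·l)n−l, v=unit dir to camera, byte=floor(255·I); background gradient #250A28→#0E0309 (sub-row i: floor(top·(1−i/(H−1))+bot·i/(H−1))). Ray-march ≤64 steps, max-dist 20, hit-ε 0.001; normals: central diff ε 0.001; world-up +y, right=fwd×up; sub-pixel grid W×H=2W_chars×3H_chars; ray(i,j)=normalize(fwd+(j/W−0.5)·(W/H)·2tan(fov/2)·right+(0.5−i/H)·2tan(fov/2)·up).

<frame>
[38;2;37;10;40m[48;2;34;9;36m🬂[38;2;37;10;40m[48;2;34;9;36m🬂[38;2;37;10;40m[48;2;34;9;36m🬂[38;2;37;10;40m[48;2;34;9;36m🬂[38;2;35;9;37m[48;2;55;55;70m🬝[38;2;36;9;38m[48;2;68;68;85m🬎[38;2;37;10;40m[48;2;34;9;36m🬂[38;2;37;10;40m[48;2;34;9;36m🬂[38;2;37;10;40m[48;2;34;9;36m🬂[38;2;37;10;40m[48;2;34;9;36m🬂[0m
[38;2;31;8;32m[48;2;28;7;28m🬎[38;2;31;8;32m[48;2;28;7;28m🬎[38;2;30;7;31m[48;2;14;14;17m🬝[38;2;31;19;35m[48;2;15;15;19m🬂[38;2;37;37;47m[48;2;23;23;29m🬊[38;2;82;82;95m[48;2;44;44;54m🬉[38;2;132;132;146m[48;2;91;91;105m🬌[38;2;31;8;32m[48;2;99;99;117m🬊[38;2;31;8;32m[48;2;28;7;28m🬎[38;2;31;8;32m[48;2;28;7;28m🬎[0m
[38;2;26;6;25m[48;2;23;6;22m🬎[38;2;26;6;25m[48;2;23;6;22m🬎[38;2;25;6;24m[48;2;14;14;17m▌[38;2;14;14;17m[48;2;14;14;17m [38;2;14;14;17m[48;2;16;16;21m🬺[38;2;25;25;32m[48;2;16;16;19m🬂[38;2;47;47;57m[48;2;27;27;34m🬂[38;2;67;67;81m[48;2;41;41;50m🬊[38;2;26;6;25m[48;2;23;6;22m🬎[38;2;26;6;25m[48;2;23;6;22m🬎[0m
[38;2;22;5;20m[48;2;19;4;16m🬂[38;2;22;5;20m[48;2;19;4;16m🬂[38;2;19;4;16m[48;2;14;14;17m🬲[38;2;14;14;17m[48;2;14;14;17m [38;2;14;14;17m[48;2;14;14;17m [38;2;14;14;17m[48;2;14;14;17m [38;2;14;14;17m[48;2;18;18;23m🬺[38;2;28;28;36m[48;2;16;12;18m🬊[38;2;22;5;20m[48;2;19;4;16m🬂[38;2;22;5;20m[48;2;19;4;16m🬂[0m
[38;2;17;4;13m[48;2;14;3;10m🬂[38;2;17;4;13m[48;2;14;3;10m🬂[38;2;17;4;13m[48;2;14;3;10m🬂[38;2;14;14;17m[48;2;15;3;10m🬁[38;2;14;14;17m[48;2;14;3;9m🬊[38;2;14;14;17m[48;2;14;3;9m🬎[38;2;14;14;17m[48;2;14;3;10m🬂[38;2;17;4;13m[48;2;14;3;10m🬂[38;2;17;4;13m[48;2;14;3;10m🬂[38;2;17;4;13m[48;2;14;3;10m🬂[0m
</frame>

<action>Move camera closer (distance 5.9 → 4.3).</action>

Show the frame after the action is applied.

<frame>
[38;2;37;10;40m[48;2;34;9;36m🬂[38;2;37;10;40m[48;2;34;9;36m🬂[38;2;34;14;37m[48;2;18;18;22m🬎[38;2;38;38;47m[48;2;29;22;35m🬉[38;2;47;47;59m[48;2;35;35;44m🬊[38;2;69;69;82m[48;2;51;51;62m🬨[38;2;85;85;100m[48;2;118;118;133m🬒[38;2;52;34;60m[48;2;132;132;148m🬊[38;2;84;84;103m[48;2;35;9;37m🬏[38;2;37;10;40m[48;2;34;9;36m🬂[0m
[38;2;31;8;32m[48;2;28;7;28m🬎[38;2;30;7;30m[48;2;14;14;17m▌[38;2;14;14;17m[48;2;14;14;18m🬺[38;2;20;20;24m[48;2;14;14;18m🬂[38;2;26;26;33m[48;2;18;18;22m🬊[38;2;38;38;47m[48;2;26;26;32m🬊[38;2;78;78;89m[48;2;43;43;52m🬂[38;2;124;124;137m[48;2;69;69;80m🬊[38;2;110;110;126m[48;2;78;78;94m🬄[38;2;31;8;32m[48;2;28;7;28m🬎[0m
[38;2;26;6;25m[48;2;23;6;22m🬎[38;2;14;14;17m[48;2;14;14;17m [38;2;14;14;17m[48;2;14;14;17m [38;2;14;14;17m[48;2;14;14;17m [38;2;14;14;17m[48;2;14;14;18m🬺[38;2;20;20;25m[48;2;14;14;18m🬂[38;2;27;27;33m[48;2;19;19;23m🬊[38;2;42;42;51m[48;2;29;29;36m🬂[38;2;55;55;67m[48;2;38;38;48m🬊[38;2;53;53;67m[48;2;25;6;24m▌[0m
[38;2;22;5;20m[48;2;19;4;16m🬂[38;2;14;14;17m[48;2;19;4;16m🬨[38;2;14;14;17m[48;2;14;14;17m [38;2;14;14;17m[48;2;14;14;17m [38;2;14;14;17m[48;2;14;14;17m [38;2;14;14;17m[48;2;14;14;17m [38;2;14;14;17m[48;2;15;15;19m🬺[38;2;20;20;26m[48;2;14;14;17m🬊[38;2;30;30;38m[48;2;22;22;27m🬊[38;2;42;42;52m[48;2;19;4;16m🬀[0m
[38;2;17;4;13m[48;2;14;3;10m🬂[38;2;14;14;17m[48;2;15;3;10m🬁[38;2;14;14;17m[48;2;14;3;9m🬬[38;2;14;14;17m[48;2;14;14;17m [38;2;14;14;17m[48;2;14;14;17m [38;2;14;14;17m[48;2;14;14;17m [38;2;14;14;17m[48;2;14;14;17m [38;2;14;14;17m[48;2;14;14;17m [38;2;16;16;19m[48;2;14;3;9m🬆[38;2;17;4;13m[48;2;14;3;10m🬂[0m
</frame>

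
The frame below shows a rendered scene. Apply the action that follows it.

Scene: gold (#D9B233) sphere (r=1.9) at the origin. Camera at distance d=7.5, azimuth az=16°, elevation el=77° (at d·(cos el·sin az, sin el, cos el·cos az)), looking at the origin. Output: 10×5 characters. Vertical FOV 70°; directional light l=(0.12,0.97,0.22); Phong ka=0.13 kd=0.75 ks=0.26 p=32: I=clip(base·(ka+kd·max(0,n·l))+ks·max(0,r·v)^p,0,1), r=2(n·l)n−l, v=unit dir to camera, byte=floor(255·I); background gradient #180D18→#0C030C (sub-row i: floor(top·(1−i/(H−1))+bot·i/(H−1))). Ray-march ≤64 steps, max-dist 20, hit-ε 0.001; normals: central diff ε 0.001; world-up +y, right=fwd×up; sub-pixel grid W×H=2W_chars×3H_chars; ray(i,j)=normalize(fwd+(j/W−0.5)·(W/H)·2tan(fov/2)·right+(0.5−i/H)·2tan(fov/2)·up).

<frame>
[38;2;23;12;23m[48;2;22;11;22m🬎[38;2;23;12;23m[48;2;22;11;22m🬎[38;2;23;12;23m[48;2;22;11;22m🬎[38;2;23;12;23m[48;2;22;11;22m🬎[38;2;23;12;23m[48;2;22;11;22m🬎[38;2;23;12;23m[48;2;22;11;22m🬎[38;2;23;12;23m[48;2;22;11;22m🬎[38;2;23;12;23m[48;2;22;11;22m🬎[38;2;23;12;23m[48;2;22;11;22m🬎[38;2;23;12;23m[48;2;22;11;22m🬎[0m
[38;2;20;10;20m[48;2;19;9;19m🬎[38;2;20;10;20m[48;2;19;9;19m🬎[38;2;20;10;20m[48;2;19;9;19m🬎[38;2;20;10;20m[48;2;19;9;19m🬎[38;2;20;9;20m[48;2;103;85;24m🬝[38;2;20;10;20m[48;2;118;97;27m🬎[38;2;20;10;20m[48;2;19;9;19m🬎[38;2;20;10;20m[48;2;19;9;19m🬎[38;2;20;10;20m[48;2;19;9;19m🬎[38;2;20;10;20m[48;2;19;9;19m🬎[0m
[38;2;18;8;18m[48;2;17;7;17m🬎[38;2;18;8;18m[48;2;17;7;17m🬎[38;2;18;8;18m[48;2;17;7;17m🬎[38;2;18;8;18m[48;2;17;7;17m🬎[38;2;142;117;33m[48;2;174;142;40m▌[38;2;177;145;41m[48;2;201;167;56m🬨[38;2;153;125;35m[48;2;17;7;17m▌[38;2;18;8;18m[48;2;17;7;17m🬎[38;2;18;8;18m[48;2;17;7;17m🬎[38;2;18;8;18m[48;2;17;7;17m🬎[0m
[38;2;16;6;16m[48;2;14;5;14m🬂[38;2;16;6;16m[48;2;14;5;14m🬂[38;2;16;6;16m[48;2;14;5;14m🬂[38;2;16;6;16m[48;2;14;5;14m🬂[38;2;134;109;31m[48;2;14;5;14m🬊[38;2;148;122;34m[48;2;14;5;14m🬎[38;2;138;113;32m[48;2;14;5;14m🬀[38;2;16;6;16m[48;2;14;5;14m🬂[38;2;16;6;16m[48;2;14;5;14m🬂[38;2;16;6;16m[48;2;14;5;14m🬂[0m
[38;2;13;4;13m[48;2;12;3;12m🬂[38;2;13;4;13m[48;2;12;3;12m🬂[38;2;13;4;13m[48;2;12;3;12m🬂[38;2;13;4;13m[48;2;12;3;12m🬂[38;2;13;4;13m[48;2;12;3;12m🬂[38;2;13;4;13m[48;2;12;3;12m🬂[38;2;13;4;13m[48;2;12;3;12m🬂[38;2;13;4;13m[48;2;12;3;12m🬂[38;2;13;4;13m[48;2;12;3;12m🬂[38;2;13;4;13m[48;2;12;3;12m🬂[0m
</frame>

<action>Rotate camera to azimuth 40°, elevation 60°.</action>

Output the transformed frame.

<frame>
[38;2;23;12;23m[48;2;22;11;22m🬎[38;2;23;12;23m[48;2;22;11;22m🬎[38;2;23;12;23m[48;2;22;11;22m🬎[38;2;23;12;23m[48;2;22;11;22m🬎[38;2;23;12;23m[48;2;22;11;22m🬎[38;2;23;12;23m[48;2;22;11;22m🬎[38;2;23;12;23m[48;2;22;11;22m🬎[38;2;23;12;23m[48;2;22;11;22m🬎[38;2;23;12;23m[48;2;22;11;22m🬎[38;2;23;12;23m[48;2;22;11;22m🬎[0m
[38;2;20;10;20m[48;2;19;9;19m🬎[38;2;20;10;20m[48;2;19;9;19m🬎[38;2;20;10;20m[48;2;19;9;19m🬎[38;2;20;10;20m[48;2;19;9;19m🬎[38;2;20;9;20m[48;2;144;118;33m🬝[38;2;20;10;20m[48;2;150;123;35m🬎[38;2;20;10;20m[48;2;19;9;19m🬎[38;2;20;10;20m[48;2;19;9;19m🬎[38;2;20;10;20m[48;2;19;9;19m🬎[38;2;20;10;20m[48;2;19;9;19m🬎[0m
[38;2;18;8;18m[48;2;17;7;17m🬎[38;2;18;8;18m[48;2;17;7;17m🬎[38;2;18;8;18m[48;2;17;7;17m🬎[38;2;18;8;18m[48;2;17;7;17m🬎[38;2;180;147;42m[48;2;156;127;36m▐[38;2;254;220;109m[48;2;178;146;41m🬃[38;2;146;119;34m[48;2;17;7;17m▌[38;2;18;8;18m[48;2;17;7;17m🬎[38;2;18;8;18m[48;2;17;7;17m🬎[38;2;18;8;18m[48;2;17;7;17m🬎[0m
[38;2;16;6;16m[48;2;14;5;14m🬂[38;2;16;6;16m[48;2;14;5;14m🬂[38;2;16;6;16m[48;2;14;5;14m🬂[38;2;16;6;16m[48;2;14;5;14m🬂[38;2;128;105;30m[48;2;29;18;15m🬂[38;2;128;104;29m[48;2;32;21;14m🬆[38;2;102;83;23m[48;2;14;5;14m🬀[38;2;16;6;16m[48;2;14;5;14m🬂[38;2;16;6;16m[48;2;14;5;14m🬂[38;2;16;6;16m[48;2;14;5;14m🬂[0m
[38;2;13;4;13m[48;2;12;3;12m🬂[38;2;13;4;13m[48;2;12;3;12m🬂[38;2;13;4;13m[48;2;12;3;12m🬂[38;2;13;4;13m[48;2;12;3;12m🬂[38;2;13;4;13m[48;2;12;3;12m🬂[38;2;13;4;13m[48;2;12;3;12m🬂[38;2;13;4;13m[48;2;12;3;12m🬂[38;2;13;4;13m[48;2;12;3;12m🬂[38;2;13;4;13m[48;2;12;3;12m🬂[38;2;13;4;13m[48;2;12;3;12m🬂[0m
</frame>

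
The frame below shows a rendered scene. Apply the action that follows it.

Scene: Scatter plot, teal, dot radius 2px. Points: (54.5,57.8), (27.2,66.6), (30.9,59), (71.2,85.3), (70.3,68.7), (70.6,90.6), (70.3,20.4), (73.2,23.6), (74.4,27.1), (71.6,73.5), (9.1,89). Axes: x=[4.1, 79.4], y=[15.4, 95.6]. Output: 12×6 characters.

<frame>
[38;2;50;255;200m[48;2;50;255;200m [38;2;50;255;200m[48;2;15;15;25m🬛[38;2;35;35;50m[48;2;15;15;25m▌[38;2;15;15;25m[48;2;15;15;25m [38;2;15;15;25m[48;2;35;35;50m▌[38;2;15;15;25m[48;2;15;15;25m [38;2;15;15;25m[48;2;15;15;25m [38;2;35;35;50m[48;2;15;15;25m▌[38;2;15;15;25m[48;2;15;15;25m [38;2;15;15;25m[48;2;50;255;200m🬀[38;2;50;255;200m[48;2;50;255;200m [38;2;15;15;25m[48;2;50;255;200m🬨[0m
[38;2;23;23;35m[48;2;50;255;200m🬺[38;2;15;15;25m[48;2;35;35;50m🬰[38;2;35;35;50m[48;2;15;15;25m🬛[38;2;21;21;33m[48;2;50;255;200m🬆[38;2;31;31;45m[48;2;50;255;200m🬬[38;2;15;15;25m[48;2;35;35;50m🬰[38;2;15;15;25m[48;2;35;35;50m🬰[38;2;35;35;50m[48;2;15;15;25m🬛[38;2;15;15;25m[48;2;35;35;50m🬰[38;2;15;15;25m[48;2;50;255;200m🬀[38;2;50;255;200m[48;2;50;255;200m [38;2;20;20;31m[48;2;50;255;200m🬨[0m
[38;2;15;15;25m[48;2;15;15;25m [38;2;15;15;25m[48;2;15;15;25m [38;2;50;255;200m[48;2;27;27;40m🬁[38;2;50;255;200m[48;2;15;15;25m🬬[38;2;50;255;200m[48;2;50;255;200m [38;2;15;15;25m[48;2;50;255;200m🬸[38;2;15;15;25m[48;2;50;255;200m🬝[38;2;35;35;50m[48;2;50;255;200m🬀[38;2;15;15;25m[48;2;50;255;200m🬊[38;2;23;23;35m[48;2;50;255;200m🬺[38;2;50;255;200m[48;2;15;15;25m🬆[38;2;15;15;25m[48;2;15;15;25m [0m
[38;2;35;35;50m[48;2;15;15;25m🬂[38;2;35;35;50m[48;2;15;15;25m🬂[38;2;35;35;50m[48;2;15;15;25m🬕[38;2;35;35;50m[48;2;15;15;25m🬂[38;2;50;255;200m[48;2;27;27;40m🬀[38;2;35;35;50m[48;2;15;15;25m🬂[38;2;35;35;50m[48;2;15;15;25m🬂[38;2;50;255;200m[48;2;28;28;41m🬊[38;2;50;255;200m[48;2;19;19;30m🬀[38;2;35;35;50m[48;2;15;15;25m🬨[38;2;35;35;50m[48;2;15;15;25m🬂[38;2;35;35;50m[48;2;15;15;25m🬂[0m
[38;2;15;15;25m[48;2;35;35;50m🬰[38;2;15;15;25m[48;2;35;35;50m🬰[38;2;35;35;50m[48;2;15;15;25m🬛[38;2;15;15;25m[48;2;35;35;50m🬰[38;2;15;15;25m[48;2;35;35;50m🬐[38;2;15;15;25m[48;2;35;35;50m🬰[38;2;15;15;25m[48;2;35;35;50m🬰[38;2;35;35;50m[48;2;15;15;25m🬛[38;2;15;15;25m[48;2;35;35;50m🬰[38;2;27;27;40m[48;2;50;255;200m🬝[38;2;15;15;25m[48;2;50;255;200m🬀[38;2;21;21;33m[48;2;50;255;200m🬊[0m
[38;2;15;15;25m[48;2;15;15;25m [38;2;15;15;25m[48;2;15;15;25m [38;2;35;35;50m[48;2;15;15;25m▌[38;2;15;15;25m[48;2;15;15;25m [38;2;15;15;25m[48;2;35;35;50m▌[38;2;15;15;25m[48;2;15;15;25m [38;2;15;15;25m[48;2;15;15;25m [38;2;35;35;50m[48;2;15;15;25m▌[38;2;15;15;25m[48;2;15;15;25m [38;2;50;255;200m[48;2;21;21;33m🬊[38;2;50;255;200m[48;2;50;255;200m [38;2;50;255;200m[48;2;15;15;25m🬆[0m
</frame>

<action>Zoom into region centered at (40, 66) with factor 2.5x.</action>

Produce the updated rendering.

<frame>
[38;2;15;15;25m[48;2;15;15;25m [38;2;15;15;25m[48;2;15;15;25m [38;2;35;35;50m[48;2;15;15;25m▌[38;2;15;15;25m[48;2;15;15;25m [38;2;15;15;25m[48;2;35;35;50m▌[38;2;15;15;25m[48;2;15;15;25m [38;2;15;15;25m[48;2;15;15;25m [38;2;35;35;50m[48;2;15;15;25m▌[38;2;15;15;25m[48;2;15;15;25m [38;2;15;15;25m[48;2;35;35;50m▌[38;2;15;15;25m[48;2;15;15;25m [38;2;15;15;25m[48;2;15;15;25m [0m
[38;2;15;15;25m[48;2;35;35;50m🬰[38;2;15;15;25m[48;2;35;35;50m🬰[38;2;35;35;50m[48;2;15;15;25m🬛[38;2;15;15;25m[48;2;35;35;50m🬰[38;2;15;15;25m[48;2;35;35;50m🬐[38;2;15;15;25m[48;2;35;35;50m🬰[38;2;15;15;25m[48;2;35;35;50m🬰[38;2;35;35;50m[48;2;15;15;25m🬛[38;2;15;15;25m[48;2;35;35;50m🬰[38;2;15;15;25m[48;2;35;35;50m🬐[38;2;15;15;25m[48;2;35;35;50m🬰[38;2;15;15;25m[48;2;35;35;50m🬰[0m
[38;2;15;15;25m[48;2;50;255;200m🬀[38;2;15;15;25m[48;2;50;255;200m🬊[38;2;35;35;50m[48;2;15;15;25m▌[38;2;15;15;25m[48;2;15;15;25m [38;2;15;15;25m[48;2;35;35;50m▌[38;2;15;15;25m[48;2;15;15;25m [38;2;15;15;25m[48;2;15;15;25m [38;2;35;35;50m[48;2;15;15;25m▌[38;2;15;15;25m[48;2;15;15;25m [38;2;15;15;25m[48;2;35;35;50m▌[38;2;15;15;25m[48;2;15;15;25m [38;2;15;15;25m[48;2;15;15;25m [0m
[38;2;50;255;200m[48;2;15;15;25m🬊[38;2;50;255;200m[48;2;20;20;31m🬟[38;2;50;255;200m[48;2;28;28;41m🬱[38;2;35;35;50m[48;2;15;15;25m🬂[38;2;35;35;50m[48;2;15;15;25m🬨[38;2;35;35;50m[48;2;15;15;25m🬂[38;2;35;35;50m[48;2;15;15;25m🬂[38;2;35;35;50m[48;2;15;15;25m🬕[38;2;35;35;50m[48;2;15;15;25m🬂[38;2;35;35;50m[48;2;15;15;25m🬨[38;2;23;23;35m[48;2;50;255;200m🬝[38;2;50;255;200m[48;2;28;28;41m🬱[0m
[38;2;15;15;25m[48;2;35;35;50m🬰[38;2;50;255;200m[48;2;21;21;33m🬊[38;2;50;255;200m[48;2;15;15;25m🬝[38;2;50;255;200m[48;2;23;23;35m🬀[38;2;15;15;25m[48;2;35;35;50m🬐[38;2;15;15;25m[48;2;35;35;50m🬰[38;2;15;15;25m[48;2;35;35;50m🬰[38;2;35;35;50m[48;2;15;15;25m🬛[38;2;15;15;25m[48;2;35;35;50m🬰[38;2;15;15;25m[48;2;35;35;50m🬐[38;2;50;255;200m[48;2;21;21;33m🬊[38;2;50;255;200m[48;2;15;15;25m🬝[0m
[38;2;15;15;25m[48;2;15;15;25m [38;2;15;15;25m[48;2;15;15;25m [38;2;35;35;50m[48;2;15;15;25m▌[38;2;15;15;25m[48;2;15;15;25m [38;2;15;15;25m[48;2;35;35;50m▌[38;2;15;15;25m[48;2;15;15;25m [38;2;15;15;25m[48;2;15;15;25m [38;2;35;35;50m[48;2;15;15;25m▌[38;2;15;15;25m[48;2;15;15;25m [38;2;15;15;25m[48;2;35;35;50m▌[38;2;15;15;25m[48;2;15;15;25m [38;2;15;15;25m[48;2;15;15;25m [0m
</frame>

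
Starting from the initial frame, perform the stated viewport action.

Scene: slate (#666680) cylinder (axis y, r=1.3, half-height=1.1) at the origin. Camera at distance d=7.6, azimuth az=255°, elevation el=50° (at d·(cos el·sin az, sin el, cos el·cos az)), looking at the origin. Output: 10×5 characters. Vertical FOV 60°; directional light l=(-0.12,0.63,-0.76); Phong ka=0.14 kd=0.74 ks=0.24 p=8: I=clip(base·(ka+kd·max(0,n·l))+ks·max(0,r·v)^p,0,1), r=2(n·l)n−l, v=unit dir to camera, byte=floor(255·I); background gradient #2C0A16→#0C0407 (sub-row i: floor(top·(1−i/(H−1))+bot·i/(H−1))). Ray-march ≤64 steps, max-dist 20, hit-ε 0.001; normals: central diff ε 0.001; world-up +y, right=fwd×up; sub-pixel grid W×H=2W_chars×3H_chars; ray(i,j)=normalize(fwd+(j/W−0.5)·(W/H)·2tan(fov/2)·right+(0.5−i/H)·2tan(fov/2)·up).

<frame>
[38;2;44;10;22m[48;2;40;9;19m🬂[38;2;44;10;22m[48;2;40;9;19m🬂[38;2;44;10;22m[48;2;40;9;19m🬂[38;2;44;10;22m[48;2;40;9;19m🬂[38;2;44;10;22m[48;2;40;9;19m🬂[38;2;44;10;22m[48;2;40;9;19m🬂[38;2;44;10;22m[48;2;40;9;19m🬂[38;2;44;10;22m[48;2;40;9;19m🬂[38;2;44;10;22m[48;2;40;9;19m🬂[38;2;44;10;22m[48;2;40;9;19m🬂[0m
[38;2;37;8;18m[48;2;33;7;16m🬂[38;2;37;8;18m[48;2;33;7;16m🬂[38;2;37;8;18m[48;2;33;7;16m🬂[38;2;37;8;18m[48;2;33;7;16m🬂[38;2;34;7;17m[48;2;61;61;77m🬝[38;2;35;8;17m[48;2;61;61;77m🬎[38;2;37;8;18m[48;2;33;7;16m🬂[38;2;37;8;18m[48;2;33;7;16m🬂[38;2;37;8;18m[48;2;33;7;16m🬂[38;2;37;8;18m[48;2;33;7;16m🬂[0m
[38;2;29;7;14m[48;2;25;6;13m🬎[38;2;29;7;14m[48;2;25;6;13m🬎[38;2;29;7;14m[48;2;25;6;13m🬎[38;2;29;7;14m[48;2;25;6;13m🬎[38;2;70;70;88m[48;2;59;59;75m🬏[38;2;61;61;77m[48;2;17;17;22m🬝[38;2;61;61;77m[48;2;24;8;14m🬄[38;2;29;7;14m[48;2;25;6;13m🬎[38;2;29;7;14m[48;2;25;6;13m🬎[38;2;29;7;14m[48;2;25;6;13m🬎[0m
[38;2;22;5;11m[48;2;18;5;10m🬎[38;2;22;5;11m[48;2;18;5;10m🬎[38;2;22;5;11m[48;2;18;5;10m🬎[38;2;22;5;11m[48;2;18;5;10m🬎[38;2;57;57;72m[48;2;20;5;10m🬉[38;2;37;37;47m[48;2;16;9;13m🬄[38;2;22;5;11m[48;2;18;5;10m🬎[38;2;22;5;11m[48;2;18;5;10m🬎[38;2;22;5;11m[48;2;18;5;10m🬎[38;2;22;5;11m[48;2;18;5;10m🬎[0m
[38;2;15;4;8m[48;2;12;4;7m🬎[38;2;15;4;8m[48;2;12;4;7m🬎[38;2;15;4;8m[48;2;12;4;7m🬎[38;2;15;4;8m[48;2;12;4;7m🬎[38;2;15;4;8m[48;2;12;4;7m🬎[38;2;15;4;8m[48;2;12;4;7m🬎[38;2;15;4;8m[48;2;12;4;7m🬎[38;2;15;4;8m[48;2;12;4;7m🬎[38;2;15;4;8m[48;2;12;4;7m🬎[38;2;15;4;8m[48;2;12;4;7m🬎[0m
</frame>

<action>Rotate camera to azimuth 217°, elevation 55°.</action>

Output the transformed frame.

<frame>
[38;2;44;10;22m[48;2;40;9;19m🬂[38;2;44;10;22m[48;2;40;9;19m🬂[38;2;44;10;22m[48;2;40;9;19m🬂[38;2;44;10;22m[48;2;40;9;19m🬂[38;2;44;10;22m[48;2;40;9;19m🬂[38;2;44;10;22m[48;2;40;9;19m🬂[38;2;44;10;22m[48;2;40;9;19m🬂[38;2;44;10;22m[48;2;40;9;19m🬂[38;2;44;10;22m[48;2;40;9;19m🬂[38;2;44;10;22m[48;2;40;9;19m🬂[0m
[38;2;37;8;18m[48;2;33;7;16m🬂[38;2;37;8;18m[48;2;33;7;16m🬂[38;2;37;8;18m[48;2;33;7;16m🬂[38;2;37;8;18m[48;2;33;7;16m🬂[38;2;34;7;17m[48;2;61;61;77m🬝[38;2;35;8;17m[48;2;61;61;77m🬎[38;2;37;8;18m[48;2;33;7;16m🬂[38;2;37;8;18m[48;2;33;7;16m🬂[38;2;37;8;18m[48;2;33;7;16m🬂[38;2;37;8;18m[48;2;33;7;16m🬂[0m
[38;2;29;7;14m[48;2;25;6;13m🬎[38;2;29;7;14m[48;2;25;6;13m🬎[38;2;29;7;14m[48;2;25;6;13m🬎[38;2;29;7;14m[48;2;25;6;13m🬎[38;2;61;61;77m[48;2;67;67;85m🬬[38;2;61;61;77m[48;2;61;61;77m [38;2;61;61;77m[48;2;27;11;18m🬄[38;2;29;7;14m[48;2;25;6;13m🬎[38;2;29;7;14m[48;2;25;6;13m🬎[38;2;29;7;14m[48;2;25;6;13m🬎[0m
[38;2;22;5;11m[48;2;18;5;10m🬎[38;2;22;5;11m[48;2;18;5;10m🬎[38;2;22;5;11m[48;2;18;5;10m🬎[38;2;22;5;11m[48;2;18;5;10m🬎[38;2;72;72;90m[48;2;20;5;10m🬉[38;2;56;56;71m[48;2;18;5;10m🬎[38;2;22;5;11m[48;2;18;5;10m🬎[38;2;22;5;11m[48;2;18;5;10m🬎[38;2;22;5;11m[48;2;18;5;10m🬎[38;2;22;5;11m[48;2;18;5;10m🬎[0m
[38;2;15;4;8m[48;2;12;4;7m🬎[38;2;15;4;8m[48;2;12;4;7m🬎[38;2;15;4;8m[48;2;12;4;7m🬎[38;2;15;4;8m[48;2;12;4;7m🬎[38;2;15;4;8m[48;2;12;4;7m🬎[38;2;15;4;8m[48;2;12;4;7m🬎[38;2;15;4;8m[48;2;12;4;7m🬎[38;2;15;4;8m[48;2;12;4;7m🬎[38;2;15;4;8m[48;2;12;4;7m🬎[38;2;15;4;8m[48;2;12;4;7m🬎[0m
</frame>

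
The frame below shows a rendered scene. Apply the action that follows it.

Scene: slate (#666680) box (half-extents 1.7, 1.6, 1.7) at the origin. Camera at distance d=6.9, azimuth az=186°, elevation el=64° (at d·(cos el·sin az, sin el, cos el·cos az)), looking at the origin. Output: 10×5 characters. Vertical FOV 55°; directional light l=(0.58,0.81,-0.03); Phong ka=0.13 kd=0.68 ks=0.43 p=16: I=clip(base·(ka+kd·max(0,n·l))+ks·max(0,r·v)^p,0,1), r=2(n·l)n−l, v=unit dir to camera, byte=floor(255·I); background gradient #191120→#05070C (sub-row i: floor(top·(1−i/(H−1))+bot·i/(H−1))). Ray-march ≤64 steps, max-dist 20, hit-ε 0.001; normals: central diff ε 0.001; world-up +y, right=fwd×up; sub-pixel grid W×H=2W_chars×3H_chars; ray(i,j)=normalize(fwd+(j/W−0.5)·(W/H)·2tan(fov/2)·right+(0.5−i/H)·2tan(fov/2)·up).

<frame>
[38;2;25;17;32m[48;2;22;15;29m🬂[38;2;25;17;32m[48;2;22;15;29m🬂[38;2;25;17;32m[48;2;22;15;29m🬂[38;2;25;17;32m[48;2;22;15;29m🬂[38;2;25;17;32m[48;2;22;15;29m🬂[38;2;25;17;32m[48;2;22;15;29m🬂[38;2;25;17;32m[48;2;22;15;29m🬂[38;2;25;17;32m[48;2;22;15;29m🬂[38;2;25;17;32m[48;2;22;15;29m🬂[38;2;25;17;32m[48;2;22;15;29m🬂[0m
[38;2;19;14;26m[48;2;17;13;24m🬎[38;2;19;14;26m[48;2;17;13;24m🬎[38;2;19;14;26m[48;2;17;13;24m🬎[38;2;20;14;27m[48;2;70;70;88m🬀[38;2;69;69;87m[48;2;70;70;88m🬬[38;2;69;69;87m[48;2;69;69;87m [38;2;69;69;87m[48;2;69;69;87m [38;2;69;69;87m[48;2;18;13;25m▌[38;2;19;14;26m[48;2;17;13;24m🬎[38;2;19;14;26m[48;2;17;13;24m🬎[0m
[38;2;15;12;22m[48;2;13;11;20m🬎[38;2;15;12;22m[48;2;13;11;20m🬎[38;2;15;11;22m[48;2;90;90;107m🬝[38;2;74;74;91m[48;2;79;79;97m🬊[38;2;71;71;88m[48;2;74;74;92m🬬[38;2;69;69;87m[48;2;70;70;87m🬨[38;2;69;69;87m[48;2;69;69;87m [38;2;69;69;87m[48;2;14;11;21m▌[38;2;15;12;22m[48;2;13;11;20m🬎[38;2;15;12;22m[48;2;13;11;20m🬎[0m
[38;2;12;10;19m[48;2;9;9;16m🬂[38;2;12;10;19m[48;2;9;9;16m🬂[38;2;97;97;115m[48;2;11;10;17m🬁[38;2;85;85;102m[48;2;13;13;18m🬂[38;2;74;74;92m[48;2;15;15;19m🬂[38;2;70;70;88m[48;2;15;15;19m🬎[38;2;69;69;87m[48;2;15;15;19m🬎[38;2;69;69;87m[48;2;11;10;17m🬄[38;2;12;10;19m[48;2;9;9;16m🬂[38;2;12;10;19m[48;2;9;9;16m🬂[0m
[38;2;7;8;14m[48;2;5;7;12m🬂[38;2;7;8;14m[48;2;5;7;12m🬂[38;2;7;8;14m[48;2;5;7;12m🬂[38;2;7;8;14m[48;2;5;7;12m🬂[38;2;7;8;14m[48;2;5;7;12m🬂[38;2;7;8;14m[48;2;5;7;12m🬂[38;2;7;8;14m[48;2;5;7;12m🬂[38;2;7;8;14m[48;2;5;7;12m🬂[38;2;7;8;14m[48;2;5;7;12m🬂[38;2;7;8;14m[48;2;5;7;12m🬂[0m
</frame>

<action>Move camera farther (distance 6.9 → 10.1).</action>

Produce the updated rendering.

<frame>
[38;2;25;17;32m[48;2;22;15;29m🬂[38;2;25;17;32m[48;2;22;15;29m🬂[38;2;25;17;32m[48;2;22;15;29m🬂[38;2;25;17;32m[48;2;22;15;29m🬂[38;2;25;17;32m[48;2;22;15;29m🬂[38;2;25;17;32m[48;2;22;15;29m🬂[38;2;25;17;32m[48;2;22;15;29m🬂[38;2;25;17;32m[48;2;22;15;29m🬂[38;2;25;17;32m[48;2;22;15;29m🬂[38;2;25;17;32m[48;2;22;15;29m🬂[0m
[38;2;19;14;26m[48;2;17;13;24m🬎[38;2;19;14;26m[48;2;17;13;24m🬎[38;2;19;14;26m[48;2;17;13;24m🬎[38;2;19;14;26m[48;2;17;13;24m🬎[38;2;20;14;27m[48;2;69;69;87m🬂[38;2;19;14;26m[48;2;69;69;87m🬎[38;2;69;69;87m[48;2;19;13;26m🬏[38;2;19;14;26m[48;2;17;13;24m🬎[38;2;19;14;26m[48;2;17;13;24m🬎[38;2;19;14;26m[48;2;17;13;24m🬎[0m
[38;2;15;12;22m[48;2;13;11;20m🬎[38;2;15;12;22m[48;2;13;11;20m🬎[38;2;15;12;22m[48;2;13;11;20m🬎[38;2;15;11;22m[48;2;78;78;96m🬝[38;2;71;71;88m[48;2;74;74;92m🬬[38;2;69;69;87m[48;2;70;70;87m🬨[38;2;69;69;87m[48;2;14;11;21m▌[38;2;15;12;22m[48;2;13;11;20m🬎[38;2;15;12;22m[48;2;13;11;20m🬎[38;2;15;12;22m[48;2;13;11;20m🬎[0m
[38;2;12;10;19m[48;2;9;9;16m🬂[38;2;12;10;19m[48;2;9;9;16m🬂[38;2;12;10;19m[48;2;9;9;16m🬂[38;2;15;15;19m[48;2;10;9;17m🬁[38;2;15;15;19m[48;2;9;9;16m🬎[38;2;70;70;87m[48;2;12;12;17m🬂[38;2;69;69;87m[48;2;11;10;17m🬀[38;2;12;10;19m[48;2;9;9;16m🬂[38;2;12;10;19m[48;2;9;9;16m🬂[38;2;12;10;19m[48;2;9;9;16m🬂[0m
[38;2;7;8;14m[48;2;5;7;12m🬂[38;2;7;8;14m[48;2;5;7;12m🬂[38;2;7;8;14m[48;2;5;7;12m🬂[38;2;7;8;14m[48;2;5;7;12m🬂[38;2;7;8;14m[48;2;5;7;12m🬂[38;2;7;8;14m[48;2;5;7;12m🬂[38;2;7;8;14m[48;2;5;7;12m🬂[38;2;7;8;14m[48;2;5;7;12m🬂[38;2;7;8;14m[48;2;5;7;12m🬂[38;2;7;8;14m[48;2;5;7;12m🬂[0m
</frame>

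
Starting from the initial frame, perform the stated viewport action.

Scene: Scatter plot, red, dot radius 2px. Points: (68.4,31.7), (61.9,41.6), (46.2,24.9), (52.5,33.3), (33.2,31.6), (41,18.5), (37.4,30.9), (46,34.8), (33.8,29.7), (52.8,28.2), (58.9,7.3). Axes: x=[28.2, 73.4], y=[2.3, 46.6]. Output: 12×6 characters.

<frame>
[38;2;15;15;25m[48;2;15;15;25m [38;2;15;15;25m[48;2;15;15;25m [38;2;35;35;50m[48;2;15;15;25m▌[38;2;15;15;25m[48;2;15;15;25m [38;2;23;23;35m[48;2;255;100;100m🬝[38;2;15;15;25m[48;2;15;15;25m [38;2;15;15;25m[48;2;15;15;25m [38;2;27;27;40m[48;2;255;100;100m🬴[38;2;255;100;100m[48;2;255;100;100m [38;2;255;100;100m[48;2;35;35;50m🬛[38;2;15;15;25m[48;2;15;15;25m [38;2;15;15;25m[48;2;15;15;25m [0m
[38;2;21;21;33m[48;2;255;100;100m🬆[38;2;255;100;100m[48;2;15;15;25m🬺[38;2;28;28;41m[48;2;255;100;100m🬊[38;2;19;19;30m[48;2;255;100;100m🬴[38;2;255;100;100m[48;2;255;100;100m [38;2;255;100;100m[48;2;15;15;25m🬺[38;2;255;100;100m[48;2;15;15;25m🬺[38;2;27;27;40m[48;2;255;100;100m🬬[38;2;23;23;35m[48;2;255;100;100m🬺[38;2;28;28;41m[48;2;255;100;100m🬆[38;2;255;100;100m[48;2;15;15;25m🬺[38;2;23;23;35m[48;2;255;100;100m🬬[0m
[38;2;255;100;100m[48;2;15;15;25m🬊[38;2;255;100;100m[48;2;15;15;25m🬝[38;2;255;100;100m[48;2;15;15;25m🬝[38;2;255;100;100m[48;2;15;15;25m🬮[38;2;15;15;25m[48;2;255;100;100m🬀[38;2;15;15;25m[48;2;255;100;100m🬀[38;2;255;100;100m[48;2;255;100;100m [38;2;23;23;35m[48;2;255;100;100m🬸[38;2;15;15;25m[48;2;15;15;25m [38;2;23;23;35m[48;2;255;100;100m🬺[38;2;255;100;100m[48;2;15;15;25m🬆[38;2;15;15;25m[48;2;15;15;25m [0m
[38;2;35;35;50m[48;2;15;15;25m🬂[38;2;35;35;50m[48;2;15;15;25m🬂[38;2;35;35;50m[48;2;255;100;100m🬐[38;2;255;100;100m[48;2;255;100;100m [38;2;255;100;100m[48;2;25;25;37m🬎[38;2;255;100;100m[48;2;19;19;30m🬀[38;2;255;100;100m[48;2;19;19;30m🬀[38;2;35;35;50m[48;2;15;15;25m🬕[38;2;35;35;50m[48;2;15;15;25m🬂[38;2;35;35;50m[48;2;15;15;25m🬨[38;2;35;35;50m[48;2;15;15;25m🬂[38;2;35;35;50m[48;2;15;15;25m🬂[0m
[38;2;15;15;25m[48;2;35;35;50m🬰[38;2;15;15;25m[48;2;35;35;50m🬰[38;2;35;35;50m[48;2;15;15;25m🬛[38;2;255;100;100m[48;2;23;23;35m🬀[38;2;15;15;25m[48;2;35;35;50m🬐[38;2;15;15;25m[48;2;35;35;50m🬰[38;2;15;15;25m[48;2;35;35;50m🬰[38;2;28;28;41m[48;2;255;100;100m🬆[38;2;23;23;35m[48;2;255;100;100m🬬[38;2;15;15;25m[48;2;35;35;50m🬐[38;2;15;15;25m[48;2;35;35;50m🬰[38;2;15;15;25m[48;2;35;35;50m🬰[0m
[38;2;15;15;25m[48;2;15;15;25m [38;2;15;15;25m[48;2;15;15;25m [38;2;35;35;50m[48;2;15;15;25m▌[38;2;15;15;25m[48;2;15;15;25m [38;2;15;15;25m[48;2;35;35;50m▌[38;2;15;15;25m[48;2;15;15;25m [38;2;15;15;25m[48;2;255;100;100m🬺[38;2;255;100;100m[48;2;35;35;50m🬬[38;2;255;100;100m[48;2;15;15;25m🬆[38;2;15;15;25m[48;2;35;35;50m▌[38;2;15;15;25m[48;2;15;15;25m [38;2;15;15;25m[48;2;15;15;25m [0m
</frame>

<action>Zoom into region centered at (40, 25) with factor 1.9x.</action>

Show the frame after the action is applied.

<frame>
[38;2;15;15;25m[48;2;15;15;25m [38;2;15;15;25m[48;2;255;100;100m🬝[38;2;21;21;33m[48;2;255;100;100m🬊[38;2;15;15;25m[48;2;15;15;25m [38;2;27;27;40m[48;2;255;100;100m🬬[38;2;15;15;25m[48;2;15;15;25m [38;2;15;15;25m[48;2;15;15;25m [38;2;27;27;40m[48;2;255;100;100m🬴[38;2;255;100;100m[48;2;255;100;100m [38;2;255;100;100m[48;2;35;35;50m🬛[38;2;15;15;25m[48;2;255;100;100m🬝[38;2;15;15;25m[48;2;255;100;100m🬀[0m
[38;2;15;15;25m[48;2;35;35;50m🬰[38;2;255;100;100m[48;2;25;25;37m🬨[38;2;255;100;100m[48;2;255;100;100m [38;2;255;100;100m[48;2;255;100;100m [38;2;255;100;100m[48;2;255;100;100m [38;2;19;19;30m[48;2;255;100;100m🬸[38;2;15;15;25m[48;2;35;35;50m🬰[38;2;35;35;50m[48;2;15;15;25m🬛[38;2;23;23;35m[48;2;255;100;100m🬺[38;2;15;15;25m[48;2;35;35;50m🬐[38;2;15;15;25m[48;2;35;35;50m🬰[38;2;255;100;100m[48;2;35;35;50m🬸[0m
[38;2;15;15;25m[48;2;15;15;25m [38;2;15;15;25m[48;2;15;15;25m [38;2;255;100;100m[48;2;28;28;41m🬊[38;2;255;100;100m[48;2;15;15;25m🬀[38;2;255;100;100m[48;2;27;27;40m🬀[38;2;15;15;25m[48;2;15;15;25m [38;2;15;15;25m[48;2;15;15;25m [38;2;27;27;40m[48;2;255;100;100m🬝[38;2;15;15;25m[48;2;255;100;100m🬀[38;2;28;28;41m[48;2;255;100;100m🬊[38;2;15;15;25m[48;2;255;100;100m🬺[38;2;255;100;100m[48;2;15;15;25m🬬[0m
[38;2;35;35;50m[48;2;15;15;25m🬂[38;2;35;35;50m[48;2;15;15;25m🬂[38;2;35;35;50m[48;2;15;15;25m🬕[38;2;35;35;50m[48;2;15;15;25m🬂[38;2;35;35;50m[48;2;15;15;25m🬨[38;2;35;35;50m[48;2;15;15;25m🬂[38;2;23;23;35m[48;2;255;100;100m🬬[38;2;35;35;50m[48;2;15;15;25m🬕[38;2;255;100;100m[48;2;15;15;25m🬊[38;2;255;100;100m[48;2;27;27;40m🬀[38;2;35;35;50m[48;2;15;15;25m🬂[38;2;35;35;50m[48;2;15;15;25m🬂[0m
[38;2;15;15;25m[48;2;35;35;50m🬰[38;2;15;15;25m[48;2;35;35;50m🬰[38;2;35;35;50m[48;2;15;15;25m🬛[38;2;15;15;25m[48;2;35;35;50m🬰[38;2;15;15;25m[48;2;35;35;50m🬐[38;2;15;15;25m[48;2;255;100;100m🬐[38;2;255;100;100m[48;2;255;100;100m [38;2;27;27;40m[48;2;255;100;100m🬸[38;2;15;15;25m[48;2;35;35;50m🬰[38;2;15;15;25m[48;2;35;35;50m🬐[38;2;15;15;25m[48;2;35;35;50m🬰[38;2;15;15;25m[48;2;35;35;50m🬰[0m
[38;2;15;15;25m[48;2;15;15;25m [38;2;15;15;25m[48;2;15;15;25m [38;2;35;35;50m[48;2;15;15;25m▌[38;2;15;15;25m[48;2;15;15;25m [38;2;15;15;25m[48;2;35;35;50m▌[38;2;15;15;25m[48;2;15;15;25m [38;2;255;100;100m[48;2;15;15;25m🬀[38;2;35;35;50m[48;2;15;15;25m▌[38;2;15;15;25m[48;2;15;15;25m [38;2;15;15;25m[48;2;35;35;50m▌[38;2;15;15;25m[48;2;15;15;25m [38;2;15;15;25m[48;2;15;15;25m [0m
</frame>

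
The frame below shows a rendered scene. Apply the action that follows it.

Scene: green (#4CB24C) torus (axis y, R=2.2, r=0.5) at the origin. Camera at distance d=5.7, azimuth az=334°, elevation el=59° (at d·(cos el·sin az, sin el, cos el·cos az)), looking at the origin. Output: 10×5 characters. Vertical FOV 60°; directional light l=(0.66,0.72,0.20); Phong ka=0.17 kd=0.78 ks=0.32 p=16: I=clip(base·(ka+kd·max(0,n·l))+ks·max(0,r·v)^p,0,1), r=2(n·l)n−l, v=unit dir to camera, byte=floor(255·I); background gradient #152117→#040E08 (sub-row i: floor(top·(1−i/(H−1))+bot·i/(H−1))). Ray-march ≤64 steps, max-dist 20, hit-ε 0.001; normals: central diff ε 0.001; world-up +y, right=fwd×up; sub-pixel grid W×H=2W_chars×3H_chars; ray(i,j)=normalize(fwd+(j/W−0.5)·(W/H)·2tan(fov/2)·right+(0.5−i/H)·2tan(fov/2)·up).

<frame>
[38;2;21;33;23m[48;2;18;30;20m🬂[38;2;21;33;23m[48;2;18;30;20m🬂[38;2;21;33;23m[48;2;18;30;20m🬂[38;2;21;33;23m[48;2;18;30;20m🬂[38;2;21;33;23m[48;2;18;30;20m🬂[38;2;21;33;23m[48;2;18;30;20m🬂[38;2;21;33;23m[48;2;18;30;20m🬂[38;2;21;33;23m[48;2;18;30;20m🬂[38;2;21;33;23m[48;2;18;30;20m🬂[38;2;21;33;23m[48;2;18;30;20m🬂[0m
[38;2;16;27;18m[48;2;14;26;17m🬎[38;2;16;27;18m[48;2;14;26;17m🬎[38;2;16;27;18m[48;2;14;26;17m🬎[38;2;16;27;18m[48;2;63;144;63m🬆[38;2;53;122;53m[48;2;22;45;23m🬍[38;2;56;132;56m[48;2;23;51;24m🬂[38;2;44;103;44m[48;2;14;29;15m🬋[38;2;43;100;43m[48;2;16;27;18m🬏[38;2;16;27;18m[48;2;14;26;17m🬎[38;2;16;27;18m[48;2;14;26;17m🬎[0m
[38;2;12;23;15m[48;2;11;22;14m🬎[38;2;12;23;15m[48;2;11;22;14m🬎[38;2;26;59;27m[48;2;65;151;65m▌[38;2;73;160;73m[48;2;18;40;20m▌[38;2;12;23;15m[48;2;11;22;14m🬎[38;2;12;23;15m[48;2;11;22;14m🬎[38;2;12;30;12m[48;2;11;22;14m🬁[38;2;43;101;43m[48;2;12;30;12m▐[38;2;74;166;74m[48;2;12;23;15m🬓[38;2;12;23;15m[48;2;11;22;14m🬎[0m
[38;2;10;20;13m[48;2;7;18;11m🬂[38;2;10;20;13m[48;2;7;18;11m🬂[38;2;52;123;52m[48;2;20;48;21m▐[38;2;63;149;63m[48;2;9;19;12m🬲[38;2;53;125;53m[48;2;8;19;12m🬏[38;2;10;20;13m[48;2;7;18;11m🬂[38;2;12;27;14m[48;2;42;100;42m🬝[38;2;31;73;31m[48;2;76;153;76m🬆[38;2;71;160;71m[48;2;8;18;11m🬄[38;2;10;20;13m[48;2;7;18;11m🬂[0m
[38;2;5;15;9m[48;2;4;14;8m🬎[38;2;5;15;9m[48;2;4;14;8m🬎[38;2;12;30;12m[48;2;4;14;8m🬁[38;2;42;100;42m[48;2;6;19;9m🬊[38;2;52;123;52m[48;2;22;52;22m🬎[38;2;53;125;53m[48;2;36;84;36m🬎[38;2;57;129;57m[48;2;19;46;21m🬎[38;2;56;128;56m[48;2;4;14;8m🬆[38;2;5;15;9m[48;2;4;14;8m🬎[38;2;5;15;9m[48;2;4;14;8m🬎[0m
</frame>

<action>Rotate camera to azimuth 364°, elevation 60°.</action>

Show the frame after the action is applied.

<frame>
[38;2;21;33;23m[48;2;18;30;20m🬂[38;2;21;33;23m[48;2;18;30;20m🬂[38;2;21;33;23m[48;2;18;30;20m🬂[38;2;21;33;23m[48;2;18;30;20m🬂[38;2;21;33;23m[48;2;18;30;20m🬂[38;2;21;33;23m[48;2;18;30;20m🬂[38;2;21;33;23m[48;2;18;30;20m🬂[38;2;21;33;23m[48;2;18;30;20m🬂[38;2;21;33;23m[48;2;18;30;20m🬂[38;2;21;33;23m[48;2;18;30;20m🬂[0m
[38;2;16;27;18m[48;2;14;26;17m🬎[38;2;16;27;18m[48;2;14;26;17m🬎[38;2;16;27;18m[48;2;17;41;17m🬝[38;2;16;27;18m[48;2;71;159;71m🬆[38;2;69;147;69m[48;2;25;54;27m🬚[38;2;49;116;49m[48;2;14;26;17m🬎[38;2;49;115;49m[48;2;17;35;18m🬋[38;2;16;27;18m[48;2;54;127;54m🬎[38;2;16;27;18m[48;2;14;26;17m🬎[38;2;16;27;18m[48;2;14;26;17m🬎[0m
[38;2;12;23;15m[48;2;11;22;14m🬎[38;2;12;23;15m[48;2;11;22;14m🬎[38;2;21;46;22m[48;2;56;134;56m🬄[38;2;65;151;65m[48;2;20;45;22m▌[38;2;12;23;15m[48;2;11;22;14m🬎[38;2;12;23;15m[48;2;11;22;14m🬎[38;2;12;30;12m[48;2;11;22;14m🬁[38;2;42;100;42m[48;2;14;34;14m▐[38;2;68;160;68m[48;2;12;23;15m🬓[38;2;12;23;15m[48;2;11;22;14m🬎[0m
[38;2;10;20;13m[48;2;7;18;11m🬂[38;2;10;20;13m[48;2;7;18;11m🬂[38;2;49;117;49m[48;2;17;41;19m🬨[38;2;56;132;56m[48;2;9;19;12m🬲[38;2;34;79;34m[48;2;8;19;12m🬏[38;2;10;20;13m[48;2;7;18;11m🬂[38;2;9;21;12m[48;2;33;78;33m🬝[38;2;33;80;33m[48;2;89;172;89m🬕[38;2;71;165;71m[48;2;8;18;11m🬄[38;2;10;20;13m[48;2;7;18;11m🬂[0m
[38;2;5;15;9m[48;2;4;14;8m🬎[38;2;5;15;9m[48;2;4;14;8m🬎[38;2;26;61;26m[48;2;4;14;8m🬁[38;2;50;117;50m[48;2;11;31;14m🬊[38;2;51;122;51m[48;2;35;84;35m🬬[38;2;47;110;47m[48;2;58;135;58m🬒[38;2;60;137;60m[48;2;4;14;8m🬝[38;2;86;173;86m[48;2;4;14;8m🬆[38;2;5;15;9m[48;2;4;14;8m🬎[38;2;5;15;9m[48;2;4;14;8m🬎[0m
</frame>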